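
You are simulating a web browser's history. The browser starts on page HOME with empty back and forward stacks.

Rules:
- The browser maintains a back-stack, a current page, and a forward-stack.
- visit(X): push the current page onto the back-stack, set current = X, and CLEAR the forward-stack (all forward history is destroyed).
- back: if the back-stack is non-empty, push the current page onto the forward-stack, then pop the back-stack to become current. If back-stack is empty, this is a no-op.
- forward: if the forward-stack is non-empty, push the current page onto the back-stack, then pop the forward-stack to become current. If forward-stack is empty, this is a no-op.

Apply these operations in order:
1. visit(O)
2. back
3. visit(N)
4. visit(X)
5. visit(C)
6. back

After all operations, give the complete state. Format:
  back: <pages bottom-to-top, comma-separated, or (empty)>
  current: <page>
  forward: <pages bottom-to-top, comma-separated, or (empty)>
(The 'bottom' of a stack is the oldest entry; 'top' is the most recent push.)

After 1 (visit(O)): cur=O back=1 fwd=0
After 2 (back): cur=HOME back=0 fwd=1
After 3 (visit(N)): cur=N back=1 fwd=0
After 4 (visit(X)): cur=X back=2 fwd=0
After 5 (visit(C)): cur=C back=3 fwd=0
After 6 (back): cur=X back=2 fwd=1

Answer: back: HOME,N
current: X
forward: C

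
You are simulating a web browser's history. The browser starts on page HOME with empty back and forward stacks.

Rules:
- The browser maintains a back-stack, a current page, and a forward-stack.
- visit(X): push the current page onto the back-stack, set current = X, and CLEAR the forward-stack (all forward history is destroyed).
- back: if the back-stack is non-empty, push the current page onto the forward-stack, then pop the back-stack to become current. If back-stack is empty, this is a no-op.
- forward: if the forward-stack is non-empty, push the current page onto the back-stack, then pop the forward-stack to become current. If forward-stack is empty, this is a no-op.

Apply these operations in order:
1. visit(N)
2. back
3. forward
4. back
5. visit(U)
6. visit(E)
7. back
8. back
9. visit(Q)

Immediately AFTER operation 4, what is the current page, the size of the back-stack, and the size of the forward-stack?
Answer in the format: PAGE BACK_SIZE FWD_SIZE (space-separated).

After 1 (visit(N)): cur=N back=1 fwd=0
After 2 (back): cur=HOME back=0 fwd=1
After 3 (forward): cur=N back=1 fwd=0
After 4 (back): cur=HOME back=0 fwd=1

HOME 0 1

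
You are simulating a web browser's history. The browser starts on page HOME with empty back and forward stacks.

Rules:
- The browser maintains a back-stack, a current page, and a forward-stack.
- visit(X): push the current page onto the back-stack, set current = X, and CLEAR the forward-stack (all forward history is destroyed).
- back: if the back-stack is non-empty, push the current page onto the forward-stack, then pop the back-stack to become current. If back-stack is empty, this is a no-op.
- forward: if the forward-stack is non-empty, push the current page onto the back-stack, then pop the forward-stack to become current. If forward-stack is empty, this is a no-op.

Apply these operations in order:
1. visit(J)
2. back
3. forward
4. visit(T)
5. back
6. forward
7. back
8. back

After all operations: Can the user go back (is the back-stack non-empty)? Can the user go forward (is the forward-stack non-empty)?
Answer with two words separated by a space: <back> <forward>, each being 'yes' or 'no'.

Answer: no yes

Derivation:
After 1 (visit(J)): cur=J back=1 fwd=0
After 2 (back): cur=HOME back=0 fwd=1
After 3 (forward): cur=J back=1 fwd=0
After 4 (visit(T)): cur=T back=2 fwd=0
After 5 (back): cur=J back=1 fwd=1
After 6 (forward): cur=T back=2 fwd=0
After 7 (back): cur=J back=1 fwd=1
After 8 (back): cur=HOME back=0 fwd=2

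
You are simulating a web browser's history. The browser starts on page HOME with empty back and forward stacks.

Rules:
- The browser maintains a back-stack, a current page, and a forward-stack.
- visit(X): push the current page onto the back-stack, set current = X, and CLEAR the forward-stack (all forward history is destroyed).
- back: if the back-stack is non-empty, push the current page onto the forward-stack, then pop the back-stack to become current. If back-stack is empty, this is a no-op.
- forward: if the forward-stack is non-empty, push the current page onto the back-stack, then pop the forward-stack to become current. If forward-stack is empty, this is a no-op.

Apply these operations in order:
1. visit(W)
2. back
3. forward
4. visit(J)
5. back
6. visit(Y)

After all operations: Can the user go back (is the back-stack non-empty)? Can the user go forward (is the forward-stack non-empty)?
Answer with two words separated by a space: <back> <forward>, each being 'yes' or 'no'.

Answer: yes no

Derivation:
After 1 (visit(W)): cur=W back=1 fwd=0
After 2 (back): cur=HOME back=0 fwd=1
After 3 (forward): cur=W back=1 fwd=0
After 4 (visit(J)): cur=J back=2 fwd=0
After 5 (back): cur=W back=1 fwd=1
After 6 (visit(Y)): cur=Y back=2 fwd=0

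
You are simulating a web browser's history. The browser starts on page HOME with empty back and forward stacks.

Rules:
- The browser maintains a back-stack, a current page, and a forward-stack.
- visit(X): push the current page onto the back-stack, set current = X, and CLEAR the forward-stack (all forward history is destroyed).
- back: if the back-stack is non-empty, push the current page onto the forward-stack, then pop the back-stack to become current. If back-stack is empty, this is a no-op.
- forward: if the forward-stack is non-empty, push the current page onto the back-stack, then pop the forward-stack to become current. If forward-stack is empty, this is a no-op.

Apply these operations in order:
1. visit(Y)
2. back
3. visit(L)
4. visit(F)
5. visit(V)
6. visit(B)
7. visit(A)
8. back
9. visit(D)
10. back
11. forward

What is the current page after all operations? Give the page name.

After 1 (visit(Y)): cur=Y back=1 fwd=0
After 2 (back): cur=HOME back=0 fwd=1
After 3 (visit(L)): cur=L back=1 fwd=0
After 4 (visit(F)): cur=F back=2 fwd=0
After 5 (visit(V)): cur=V back=3 fwd=0
After 6 (visit(B)): cur=B back=4 fwd=0
After 7 (visit(A)): cur=A back=5 fwd=0
After 8 (back): cur=B back=4 fwd=1
After 9 (visit(D)): cur=D back=5 fwd=0
After 10 (back): cur=B back=4 fwd=1
After 11 (forward): cur=D back=5 fwd=0

Answer: D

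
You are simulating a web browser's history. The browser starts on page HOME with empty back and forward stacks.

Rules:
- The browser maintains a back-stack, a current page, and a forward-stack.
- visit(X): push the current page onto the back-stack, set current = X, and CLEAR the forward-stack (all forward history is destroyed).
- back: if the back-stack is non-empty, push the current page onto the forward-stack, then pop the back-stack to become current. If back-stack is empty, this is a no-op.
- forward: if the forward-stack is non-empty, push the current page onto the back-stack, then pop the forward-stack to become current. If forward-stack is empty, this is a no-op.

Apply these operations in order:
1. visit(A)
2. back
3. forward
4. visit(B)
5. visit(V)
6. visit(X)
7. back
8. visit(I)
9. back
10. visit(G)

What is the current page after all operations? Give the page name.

After 1 (visit(A)): cur=A back=1 fwd=0
After 2 (back): cur=HOME back=0 fwd=1
After 3 (forward): cur=A back=1 fwd=0
After 4 (visit(B)): cur=B back=2 fwd=0
After 5 (visit(V)): cur=V back=3 fwd=0
After 6 (visit(X)): cur=X back=4 fwd=0
After 7 (back): cur=V back=3 fwd=1
After 8 (visit(I)): cur=I back=4 fwd=0
After 9 (back): cur=V back=3 fwd=1
After 10 (visit(G)): cur=G back=4 fwd=0

Answer: G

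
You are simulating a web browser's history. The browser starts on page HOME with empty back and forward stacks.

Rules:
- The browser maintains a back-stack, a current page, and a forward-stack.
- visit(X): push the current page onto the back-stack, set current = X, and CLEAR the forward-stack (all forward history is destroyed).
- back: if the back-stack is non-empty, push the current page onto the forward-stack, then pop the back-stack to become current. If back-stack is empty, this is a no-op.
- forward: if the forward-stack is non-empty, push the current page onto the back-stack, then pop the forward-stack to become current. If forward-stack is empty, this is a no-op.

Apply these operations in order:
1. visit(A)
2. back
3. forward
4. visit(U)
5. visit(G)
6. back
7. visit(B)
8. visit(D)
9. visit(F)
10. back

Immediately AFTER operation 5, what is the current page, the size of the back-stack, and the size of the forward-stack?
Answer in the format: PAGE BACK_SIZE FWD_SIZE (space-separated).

After 1 (visit(A)): cur=A back=1 fwd=0
After 2 (back): cur=HOME back=0 fwd=1
After 3 (forward): cur=A back=1 fwd=0
After 4 (visit(U)): cur=U back=2 fwd=0
After 5 (visit(G)): cur=G back=3 fwd=0

G 3 0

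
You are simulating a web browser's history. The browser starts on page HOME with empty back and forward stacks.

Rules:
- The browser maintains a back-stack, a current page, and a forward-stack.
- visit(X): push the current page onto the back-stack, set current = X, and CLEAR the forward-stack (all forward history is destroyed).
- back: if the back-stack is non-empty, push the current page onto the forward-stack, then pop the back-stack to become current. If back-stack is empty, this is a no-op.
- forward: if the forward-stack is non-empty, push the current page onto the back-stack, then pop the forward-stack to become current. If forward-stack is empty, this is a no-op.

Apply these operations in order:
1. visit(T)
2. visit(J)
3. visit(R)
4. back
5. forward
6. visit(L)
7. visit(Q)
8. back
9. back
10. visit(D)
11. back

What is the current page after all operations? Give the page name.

Answer: R

Derivation:
After 1 (visit(T)): cur=T back=1 fwd=0
After 2 (visit(J)): cur=J back=2 fwd=0
After 3 (visit(R)): cur=R back=3 fwd=0
After 4 (back): cur=J back=2 fwd=1
After 5 (forward): cur=R back=3 fwd=0
After 6 (visit(L)): cur=L back=4 fwd=0
After 7 (visit(Q)): cur=Q back=5 fwd=0
After 8 (back): cur=L back=4 fwd=1
After 9 (back): cur=R back=3 fwd=2
After 10 (visit(D)): cur=D back=4 fwd=0
After 11 (back): cur=R back=3 fwd=1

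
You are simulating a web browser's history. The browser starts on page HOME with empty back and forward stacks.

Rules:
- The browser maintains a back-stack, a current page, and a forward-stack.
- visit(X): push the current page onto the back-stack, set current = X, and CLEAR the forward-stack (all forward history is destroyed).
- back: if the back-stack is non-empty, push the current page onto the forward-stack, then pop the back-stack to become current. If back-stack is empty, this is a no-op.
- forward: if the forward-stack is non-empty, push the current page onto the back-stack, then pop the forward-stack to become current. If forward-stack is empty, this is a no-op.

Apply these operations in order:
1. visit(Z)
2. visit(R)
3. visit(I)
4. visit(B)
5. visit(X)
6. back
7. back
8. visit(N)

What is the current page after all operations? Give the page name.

Answer: N

Derivation:
After 1 (visit(Z)): cur=Z back=1 fwd=0
After 2 (visit(R)): cur=R back=2 fwd=0
After 3 (visit(I)): cur=I back=3 fwd=0
After 4 (visit(B)): cur=B back=4 fwd=0
After 5 (visit(X)): cur=X back=5 fwd=0
After 6 (back): cur=B back=4 fwd=1
After 7 (back): cur=I back=3 fwd=2
After 8 (visit(N)): cur=N back=4 fwd=0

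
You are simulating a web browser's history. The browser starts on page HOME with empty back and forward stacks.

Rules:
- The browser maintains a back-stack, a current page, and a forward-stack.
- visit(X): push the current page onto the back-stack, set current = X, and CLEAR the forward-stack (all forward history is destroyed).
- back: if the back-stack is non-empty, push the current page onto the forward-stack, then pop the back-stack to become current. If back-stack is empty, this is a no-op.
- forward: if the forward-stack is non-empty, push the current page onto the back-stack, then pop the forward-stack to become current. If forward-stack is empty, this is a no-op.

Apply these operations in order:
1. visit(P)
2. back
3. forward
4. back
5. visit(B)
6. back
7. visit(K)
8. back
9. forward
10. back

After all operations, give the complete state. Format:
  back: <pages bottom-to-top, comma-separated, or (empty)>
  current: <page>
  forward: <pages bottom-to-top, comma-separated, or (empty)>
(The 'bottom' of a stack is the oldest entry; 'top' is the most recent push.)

After 1 (visit(P)): cur=P back=1 fwd=0
After 2 (back): cur=HOME back=0 fwd=1
After 3 (forward): cur=P back=1 fwd=0
After 4 (back): cur=HOME back=0 fwd=1
After 5 (visit(B)): cur=B back=1 fwd=0
After 6 (back): cur=HOME back=0 fwd=1
After 7 (visit(K)): cur=K back=1 fwd=0
After 8 (back): cur=HOME back=0 fwd=1
After 9 (forward): cur=K back=1 fwd=0
After 10 (back): cur=HOME back=0 fwd=1

Answer: back: (empty)
current: HOME
forward: K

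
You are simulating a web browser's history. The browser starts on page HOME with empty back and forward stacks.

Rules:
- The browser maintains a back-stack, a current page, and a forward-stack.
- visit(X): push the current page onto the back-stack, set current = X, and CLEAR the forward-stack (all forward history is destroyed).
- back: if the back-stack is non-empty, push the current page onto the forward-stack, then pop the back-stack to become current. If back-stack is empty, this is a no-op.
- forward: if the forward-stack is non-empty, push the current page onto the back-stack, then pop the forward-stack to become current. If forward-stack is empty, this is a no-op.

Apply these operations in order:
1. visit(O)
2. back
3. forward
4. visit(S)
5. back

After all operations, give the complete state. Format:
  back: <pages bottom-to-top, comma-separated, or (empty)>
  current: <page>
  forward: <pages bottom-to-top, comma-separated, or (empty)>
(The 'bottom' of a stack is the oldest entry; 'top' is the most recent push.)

Answer: back: HOME
current: O
forward: S

Derivation:
After 1 (visit(O)): cur=O back=1 fwd=0
After 2 (back): cur=HOME back=0 fwd=1
After 3 (forward): cur=O back=1 fwd=0
After 4 (visit(S)): cur=S back=2 fwd=0
After 5 (back): cur=O back=1 fwd=1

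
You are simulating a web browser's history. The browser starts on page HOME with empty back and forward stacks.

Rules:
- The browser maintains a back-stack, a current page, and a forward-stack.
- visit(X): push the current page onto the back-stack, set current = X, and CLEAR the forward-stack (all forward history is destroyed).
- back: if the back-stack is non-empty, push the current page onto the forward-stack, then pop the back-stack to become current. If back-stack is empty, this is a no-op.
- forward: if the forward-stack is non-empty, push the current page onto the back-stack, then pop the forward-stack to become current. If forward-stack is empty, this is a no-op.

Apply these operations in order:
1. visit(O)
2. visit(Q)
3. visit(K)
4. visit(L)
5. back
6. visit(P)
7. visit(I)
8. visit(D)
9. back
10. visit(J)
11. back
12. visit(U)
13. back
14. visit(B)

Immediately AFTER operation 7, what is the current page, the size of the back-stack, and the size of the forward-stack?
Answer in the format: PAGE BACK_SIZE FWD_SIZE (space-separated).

After 1 (visit(O)): cur=O back=1 fwd=0
After 2 (visit(Q)): cur=Q back=2 fwd=0
After 3 (visit(K)): cur=K back=3 fwd=0
After 4 (visit(L)): cur=L back=4 fwd=0
After 5 (back): cur=K back=3 fwd=1
After 6 (visit(P)): cur=P back=4 fwd=0
After 7 (visit(I)): cur=I back=5 fwd=0

I 5 0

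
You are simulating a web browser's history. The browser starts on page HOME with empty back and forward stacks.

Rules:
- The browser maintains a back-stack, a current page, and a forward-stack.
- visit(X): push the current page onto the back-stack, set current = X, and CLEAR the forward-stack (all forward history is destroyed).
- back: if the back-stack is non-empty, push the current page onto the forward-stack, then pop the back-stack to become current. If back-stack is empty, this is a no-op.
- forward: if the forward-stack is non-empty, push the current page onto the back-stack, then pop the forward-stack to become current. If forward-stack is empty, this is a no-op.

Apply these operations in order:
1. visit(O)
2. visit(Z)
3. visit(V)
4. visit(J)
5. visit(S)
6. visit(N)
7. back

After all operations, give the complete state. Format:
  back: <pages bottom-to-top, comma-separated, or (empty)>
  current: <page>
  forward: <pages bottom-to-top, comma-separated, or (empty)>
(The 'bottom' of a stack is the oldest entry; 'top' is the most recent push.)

Answer: back: HOME,O,Z,V,J
current: S
forward: N

Derivation:
After 1 (visit(O)): cur=O back=1 fwd=0
After 2 (visit(Z)): cur=Z back=2 fwd=0
After 3 (visit(V)): cur=V back=3 fwd=0
After 4 (visit(J)): cur=J back=4 fwd=0
After 5 (visit(S)): cur=S back=5 fwd=0
After 6 (visit(N)): cur=N back=6 fwd=0
After 7 (back): cur=S back=5 fwd=1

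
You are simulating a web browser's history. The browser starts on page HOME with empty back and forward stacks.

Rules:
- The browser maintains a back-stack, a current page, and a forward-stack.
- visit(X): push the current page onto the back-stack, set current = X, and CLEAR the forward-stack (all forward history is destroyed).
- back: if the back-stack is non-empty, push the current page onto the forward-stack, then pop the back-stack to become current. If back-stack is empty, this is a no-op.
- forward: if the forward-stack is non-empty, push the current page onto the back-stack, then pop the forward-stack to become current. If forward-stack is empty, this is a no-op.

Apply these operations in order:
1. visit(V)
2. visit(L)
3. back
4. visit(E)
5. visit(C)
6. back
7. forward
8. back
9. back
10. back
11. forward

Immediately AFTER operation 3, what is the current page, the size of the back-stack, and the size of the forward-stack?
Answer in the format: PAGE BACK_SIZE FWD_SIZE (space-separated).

After 1 (visit(V)): cur=V back=1 fwd=0
After 2 (visit(L)): cur=L back=2 fwd=0
After 3 (back): cur=V back=1 fwd=1

V 1 1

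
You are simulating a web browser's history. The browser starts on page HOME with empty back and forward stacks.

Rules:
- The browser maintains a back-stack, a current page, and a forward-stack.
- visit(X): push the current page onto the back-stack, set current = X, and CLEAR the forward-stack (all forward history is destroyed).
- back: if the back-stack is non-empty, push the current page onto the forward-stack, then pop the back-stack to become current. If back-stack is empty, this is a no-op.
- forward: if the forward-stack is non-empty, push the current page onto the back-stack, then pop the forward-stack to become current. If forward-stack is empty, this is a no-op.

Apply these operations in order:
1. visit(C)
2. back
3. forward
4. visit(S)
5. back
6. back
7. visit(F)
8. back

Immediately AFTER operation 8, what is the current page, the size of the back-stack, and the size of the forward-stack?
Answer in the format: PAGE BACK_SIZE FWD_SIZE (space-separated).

After 1 (visit(C)): cur=C back=1 fwd=0
After 2 (back): cur=HOME back=0 fwd=1
After 3 (forward): cur=C back=1 fwd=0
After 4 (visit(S)): cur=S back=2 fwd=0
After 5 (back): cur=C back=1 fwd=1
After 6 (back): cur=HOME back=0 fwd=2
After 7 (visit(F)): cur=F back=1 fwd=0
After 8 (back): cur=HOME back=0 fwd=1

HOME 0 1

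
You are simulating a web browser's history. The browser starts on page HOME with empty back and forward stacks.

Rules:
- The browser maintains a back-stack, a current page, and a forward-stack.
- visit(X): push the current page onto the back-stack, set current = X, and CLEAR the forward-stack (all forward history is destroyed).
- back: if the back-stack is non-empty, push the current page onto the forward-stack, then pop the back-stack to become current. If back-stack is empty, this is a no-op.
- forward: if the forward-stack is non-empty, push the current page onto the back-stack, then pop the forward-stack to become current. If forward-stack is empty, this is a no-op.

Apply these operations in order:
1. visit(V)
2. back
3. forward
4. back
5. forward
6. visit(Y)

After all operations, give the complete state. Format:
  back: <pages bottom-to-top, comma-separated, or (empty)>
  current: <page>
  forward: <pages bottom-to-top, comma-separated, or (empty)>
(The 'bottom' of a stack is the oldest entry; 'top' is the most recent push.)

Answer: back: HOME,V
current: Y
forward: (empty)

Derivation:
After 1 (visit(V)): cur=V back=1 fwd=0
After 2 (back): cur=HOME back=0 fwd=1
After 3 (forward): cur=V back=1 fwd=0
After 4 (back): cur=HOME back=0 fwd=1
After 5 (forward): cur=V back=1 fwd=0
After 6 (visit(Y)): cur=Y back=2 fwd=0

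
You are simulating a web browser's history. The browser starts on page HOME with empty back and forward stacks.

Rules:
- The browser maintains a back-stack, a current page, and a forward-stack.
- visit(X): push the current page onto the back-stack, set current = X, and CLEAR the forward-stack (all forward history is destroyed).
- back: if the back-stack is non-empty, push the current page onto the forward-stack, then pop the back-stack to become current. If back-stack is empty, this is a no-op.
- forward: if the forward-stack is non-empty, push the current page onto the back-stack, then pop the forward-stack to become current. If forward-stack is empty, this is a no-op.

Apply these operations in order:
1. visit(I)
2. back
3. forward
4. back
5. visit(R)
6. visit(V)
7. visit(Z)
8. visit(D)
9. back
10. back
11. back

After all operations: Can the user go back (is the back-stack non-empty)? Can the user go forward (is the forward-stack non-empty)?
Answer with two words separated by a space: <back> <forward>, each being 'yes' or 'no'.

Answer: yes yes

Derivation:
After 1 (visit(I)): cur=I back=1 fwd=0
After 2 (back): cur=HOME back=0 fwd=1
After 3 (forward): cur=I back=1 fwd=0
After 4 (back): cur=HOME back=0 fwd=1
After 5 (visit(R)): cur=R back=1 fwd=0
After 6 (visit(V)): cur=V back=2 fwd=0
After 7 (visit(Z)): cur=Z back=3 fwd=0
After 8 (visit(D)): cur=D back=4 fwd=0
After 9 (back): cur=Z back=3 fwd=1
After 10 (back): cur=V back=2 fwd=2
After 11 (back): cur=R back=1 fwd=3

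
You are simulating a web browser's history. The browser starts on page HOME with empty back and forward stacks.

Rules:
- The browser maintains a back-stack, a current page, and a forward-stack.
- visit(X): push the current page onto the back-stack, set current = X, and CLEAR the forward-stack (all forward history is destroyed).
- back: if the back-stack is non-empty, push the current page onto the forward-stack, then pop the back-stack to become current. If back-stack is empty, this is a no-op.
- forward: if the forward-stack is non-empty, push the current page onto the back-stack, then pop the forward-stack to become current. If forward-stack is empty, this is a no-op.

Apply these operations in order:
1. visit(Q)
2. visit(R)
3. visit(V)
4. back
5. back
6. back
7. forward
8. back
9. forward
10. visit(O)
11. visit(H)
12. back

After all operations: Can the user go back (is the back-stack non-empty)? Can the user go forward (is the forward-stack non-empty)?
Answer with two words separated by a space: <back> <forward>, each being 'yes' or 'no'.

Answer: yes yes

Derivation:
After 1 (visit(Q)): cur=Q back=1 fwd=0
After 2 (visit(R)): cur=R back=2 fwd=0
After 3 (visit(V)): cur=V back=3 fwd=0
After 4 (back): cur=R back=2 fwd=1
After 5 (back): cur=Q back=1 fwd=2
After 6 (back): cur=HOME back=0 fwd=3
After 7 (forward): cur=Q back=1 fwd=2
After 8 (back): cur=HOME back=0 fwd=3
After 9 (forward): cur=Q back=1 fwd=2
After 10 (visit(O)): cur=O back=2 fwd=0
After 11 (visit(H)): cur=H back=3 fwd=0
After 12 (back): cur=O back=2 fwd=1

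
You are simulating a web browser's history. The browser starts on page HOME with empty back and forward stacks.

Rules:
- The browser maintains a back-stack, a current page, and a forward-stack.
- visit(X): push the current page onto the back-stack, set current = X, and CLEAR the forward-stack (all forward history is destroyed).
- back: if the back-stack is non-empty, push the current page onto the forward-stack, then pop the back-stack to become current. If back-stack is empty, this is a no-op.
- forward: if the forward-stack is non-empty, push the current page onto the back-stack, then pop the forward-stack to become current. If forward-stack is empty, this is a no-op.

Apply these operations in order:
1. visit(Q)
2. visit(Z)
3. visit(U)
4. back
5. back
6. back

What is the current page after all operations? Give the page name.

After 1 (visit(Q)): cur=Q back=1 fwd=0
After 2 (visit(Z)): cur=Z back=2 fwd=0
After 3 (visit(U)): cur=U back=3 fwd=0
After 4 (back): cur=Z back=2 fwd=1
After 5 (back): cur=Q back=1 fwd=2
After 6 (back): cur=HOME back=0 fwd=3

Answer: HOME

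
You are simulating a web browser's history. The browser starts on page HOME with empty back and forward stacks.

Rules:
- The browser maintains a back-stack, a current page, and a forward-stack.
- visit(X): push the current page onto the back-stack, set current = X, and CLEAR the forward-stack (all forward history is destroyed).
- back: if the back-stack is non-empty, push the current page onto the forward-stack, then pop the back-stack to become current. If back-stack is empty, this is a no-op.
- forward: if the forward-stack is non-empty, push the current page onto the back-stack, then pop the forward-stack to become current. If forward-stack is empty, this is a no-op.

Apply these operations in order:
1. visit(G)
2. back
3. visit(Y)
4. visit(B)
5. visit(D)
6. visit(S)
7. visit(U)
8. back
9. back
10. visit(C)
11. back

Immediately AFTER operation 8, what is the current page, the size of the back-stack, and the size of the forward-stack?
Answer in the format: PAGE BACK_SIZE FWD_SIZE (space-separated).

After 1 (visit(G)): cur=G back=1 fwd=0
After 2 (back): cur=HOME back=0 fwd=1
After 3 (visit(Y)): cur=Y back=1 fwd=0
After 4 (visit(B)): cur=B back=2 fwd=0
After 5 (visit(D)): cur=D back=3 fwd=0
After 6 (visit(S)): cur=S back=4 fwd=0
After 7 (visit(U)): cur=U back=5 fwd=0
After 8 (back): cur=S back=4 fwd=1

S 4 1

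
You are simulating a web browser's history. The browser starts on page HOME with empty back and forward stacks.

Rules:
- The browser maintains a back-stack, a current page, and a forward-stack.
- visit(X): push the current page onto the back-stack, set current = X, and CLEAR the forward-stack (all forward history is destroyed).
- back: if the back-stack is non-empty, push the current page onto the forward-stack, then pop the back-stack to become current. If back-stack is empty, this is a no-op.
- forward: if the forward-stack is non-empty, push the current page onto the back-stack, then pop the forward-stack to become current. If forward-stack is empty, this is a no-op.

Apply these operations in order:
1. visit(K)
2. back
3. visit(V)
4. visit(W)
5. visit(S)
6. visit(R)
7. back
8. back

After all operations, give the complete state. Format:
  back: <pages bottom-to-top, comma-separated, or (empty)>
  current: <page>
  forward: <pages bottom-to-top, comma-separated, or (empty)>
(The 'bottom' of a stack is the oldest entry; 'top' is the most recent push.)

After 1 (visit(K)): cur=K back=1 fwd=0
After 2 (back): cur=HOME back=0 fwd=1
After 3 (visit(V)): cur=V back=1 fwd=0
After 4 (visit(W)): cur=W back=2 fwd=0
After 5 (visit(S)): cur=S back=3 fwd=0
After 6 (visit(R)): cur=R back=4 fwd=0
After 7 (back): cur=S back=3 fwd=1
After 8 (back): cur=W back=2 fwd=2

Answer: back: HOME,V
current: W
forward: R,S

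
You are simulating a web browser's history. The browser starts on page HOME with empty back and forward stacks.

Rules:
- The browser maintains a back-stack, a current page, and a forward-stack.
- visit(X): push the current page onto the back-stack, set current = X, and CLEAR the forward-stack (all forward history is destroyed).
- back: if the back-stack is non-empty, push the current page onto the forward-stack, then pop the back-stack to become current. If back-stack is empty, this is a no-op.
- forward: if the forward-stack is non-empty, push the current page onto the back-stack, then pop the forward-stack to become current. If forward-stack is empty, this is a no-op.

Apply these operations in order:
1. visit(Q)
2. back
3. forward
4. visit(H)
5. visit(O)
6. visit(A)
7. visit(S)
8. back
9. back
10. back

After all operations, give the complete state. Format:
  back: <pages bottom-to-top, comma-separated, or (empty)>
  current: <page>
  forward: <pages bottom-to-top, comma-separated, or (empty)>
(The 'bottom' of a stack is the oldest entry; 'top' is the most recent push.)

Answer: back: HOME,Q
current: H
forward: S,A,O

Derivation:
After 1 (visit(Q)): cur=Q back=1 fwd=0
After 2 (back): cur=HOME back=0 fwd=1
After 3 (forward): cur=Q back=1 fwd=0
After 4 (visit(H)): cur=H back=2 fwd=0
After 5 (visit(O)): cur=O back=3 fwd=0
After 6 (visit(A)): cur=A back=4 fwd=0
After 7 (visit(S)): cur=S back=5 fwd=0
After 8 (back): cur=A back=4 fwd=1
After 9 (back): cur=O back=3 fwd=2
After 10 (back): cur=H back=2 fwd=3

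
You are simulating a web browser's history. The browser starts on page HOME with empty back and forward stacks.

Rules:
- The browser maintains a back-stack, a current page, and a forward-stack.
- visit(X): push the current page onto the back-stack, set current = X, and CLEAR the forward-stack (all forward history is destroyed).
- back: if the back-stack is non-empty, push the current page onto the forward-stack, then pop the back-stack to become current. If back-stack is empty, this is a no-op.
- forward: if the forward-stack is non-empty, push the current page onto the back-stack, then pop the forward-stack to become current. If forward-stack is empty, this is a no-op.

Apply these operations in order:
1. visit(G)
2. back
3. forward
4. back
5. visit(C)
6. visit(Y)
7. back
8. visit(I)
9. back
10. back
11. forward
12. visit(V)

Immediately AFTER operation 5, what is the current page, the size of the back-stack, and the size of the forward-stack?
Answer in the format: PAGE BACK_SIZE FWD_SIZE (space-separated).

After 1 (visit(G)): cur=G back=1 fwd=0
After 2 (back): cur=HOME back=0 fwd=1
After 3 (forward): cur=G back=1 fwd=0
After 4 (back): cur=HOME back=0 fwd=1
After 5 (visit(C)): cur=C back=1 fwd=0

C 1 0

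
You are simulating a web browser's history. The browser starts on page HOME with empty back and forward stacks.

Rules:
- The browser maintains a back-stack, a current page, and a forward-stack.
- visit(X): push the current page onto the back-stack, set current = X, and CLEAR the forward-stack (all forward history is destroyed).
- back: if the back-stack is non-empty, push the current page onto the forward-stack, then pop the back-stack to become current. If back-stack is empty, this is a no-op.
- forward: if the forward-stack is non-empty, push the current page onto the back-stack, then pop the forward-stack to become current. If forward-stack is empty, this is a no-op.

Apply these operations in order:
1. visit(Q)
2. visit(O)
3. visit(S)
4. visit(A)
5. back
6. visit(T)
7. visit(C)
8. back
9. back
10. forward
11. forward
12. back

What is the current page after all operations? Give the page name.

Answer: T

Derivation:
After 1 (visit(Q)): cur=Q back=1 fwd=0
After 2 (visit(O)): cur=O back=2 fwd=0
After 3 (visit(S)): cur=S back=3 fwd=0
After 4 (visit(A)): cur=A back=4 fwd=0
After 5 (back): cur=S back=3 fwd=1
After 6 (visit(T)): cur=T back=4 fwd=0
After 7 (visit(C)): cur=C back=5 fwd=0
After 8 (back): cur=T back=4 fwd=1
After 9 (back): cur=S back=3 fwd=2
After 10 (forward): cur=T back=4 fwd=1
After 11 (forward): cur=C back=5 fwd=0
After 12 (back): cur=T back=4 fwd=1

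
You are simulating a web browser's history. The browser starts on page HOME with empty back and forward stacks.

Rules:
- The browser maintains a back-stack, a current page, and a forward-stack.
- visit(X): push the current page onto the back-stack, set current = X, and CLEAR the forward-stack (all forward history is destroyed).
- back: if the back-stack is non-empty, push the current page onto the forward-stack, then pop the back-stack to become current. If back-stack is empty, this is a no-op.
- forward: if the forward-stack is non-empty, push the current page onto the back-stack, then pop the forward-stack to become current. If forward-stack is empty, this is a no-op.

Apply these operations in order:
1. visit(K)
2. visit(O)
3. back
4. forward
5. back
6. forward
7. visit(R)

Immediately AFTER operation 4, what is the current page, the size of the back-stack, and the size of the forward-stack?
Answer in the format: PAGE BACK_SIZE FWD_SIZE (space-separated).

After 1 (visit(K)): cur=K back=1 fwd=0
After 2 (visit(O)): cur=O back=2 fwd=0
After 3 (back): cur=K back=1 fwd=1
After 4 (forward): cur=O back=2 fwd=0

O 2 0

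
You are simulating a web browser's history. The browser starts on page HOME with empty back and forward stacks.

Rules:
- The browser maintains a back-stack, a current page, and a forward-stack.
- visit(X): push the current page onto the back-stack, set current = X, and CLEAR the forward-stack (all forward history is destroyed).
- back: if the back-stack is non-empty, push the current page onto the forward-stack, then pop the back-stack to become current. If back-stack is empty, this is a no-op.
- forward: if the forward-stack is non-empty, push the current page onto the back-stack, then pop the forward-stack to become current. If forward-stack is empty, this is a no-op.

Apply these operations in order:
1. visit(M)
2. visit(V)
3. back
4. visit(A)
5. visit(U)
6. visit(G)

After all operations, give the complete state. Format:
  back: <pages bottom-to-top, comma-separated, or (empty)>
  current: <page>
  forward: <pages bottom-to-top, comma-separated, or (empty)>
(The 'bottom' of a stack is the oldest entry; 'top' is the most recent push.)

After 1 (visit(M)): cur=M back=1 fwd=0
After 2 (visit(V)): cur=V back=2 fwd=0
After 3 (back): cur=M back=1 fwd=1
After 4 (visit(A)): cur=A back=2 fwd=0
After 5 (visit(U)): cur=U back=3 fwd=0
After 6 (visit(G)): cur=G back=4 fwd=0

Answer: back: HOME,M,A,U
current: G
forward: (empty)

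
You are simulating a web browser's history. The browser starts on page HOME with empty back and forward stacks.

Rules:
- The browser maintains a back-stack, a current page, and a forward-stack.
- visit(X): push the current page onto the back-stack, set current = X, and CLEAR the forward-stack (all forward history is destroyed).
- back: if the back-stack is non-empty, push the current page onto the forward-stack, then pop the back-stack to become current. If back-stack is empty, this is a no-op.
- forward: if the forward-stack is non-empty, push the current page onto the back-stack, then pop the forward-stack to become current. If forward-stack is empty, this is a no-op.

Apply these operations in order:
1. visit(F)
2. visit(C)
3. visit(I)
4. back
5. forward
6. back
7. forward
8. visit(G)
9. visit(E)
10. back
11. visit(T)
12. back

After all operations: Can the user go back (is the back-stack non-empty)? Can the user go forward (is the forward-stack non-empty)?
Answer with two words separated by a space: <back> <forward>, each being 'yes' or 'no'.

After 1 (visit(F)): cur=F back=1 fwd=0
After 2 (visit(C)): cur=C back=2 fwd=0
After 3 (visit(I)): cur=I back=3 fwd=0
After 4 (back): cur=C back=2 fwd=1
After 5 (forward): cur=I back=3 fwd=0
After 6 (back): cur=C back=2 fwd=1
After 7 (forward): cur=I back=3 fwd=0
After 8 (visit(G)): cur=G back=4 fwd=0
After 9 (visit(E)): cur=E back=5 fwd=0
After 10 (back): cur=G back=4 fwd=1
After 11 (visit(T)): cur=T back=5 fwd=0
After 12 (back): cur=G back=4 fwd=1

Answer: yes yes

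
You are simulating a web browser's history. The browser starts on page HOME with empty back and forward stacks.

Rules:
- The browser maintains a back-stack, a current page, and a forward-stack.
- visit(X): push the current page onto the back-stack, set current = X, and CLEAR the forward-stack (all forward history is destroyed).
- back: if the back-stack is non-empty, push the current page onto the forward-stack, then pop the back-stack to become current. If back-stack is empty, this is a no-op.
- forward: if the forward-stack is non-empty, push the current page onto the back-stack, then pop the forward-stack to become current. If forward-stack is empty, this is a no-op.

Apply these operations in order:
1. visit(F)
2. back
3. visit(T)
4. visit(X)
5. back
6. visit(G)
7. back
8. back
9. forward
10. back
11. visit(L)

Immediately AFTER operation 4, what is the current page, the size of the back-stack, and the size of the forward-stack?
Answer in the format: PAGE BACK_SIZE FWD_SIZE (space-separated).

After 1 (visit(F)): cur=F back=1 fwd=0
After 2 (back): cur=HOME back=0 fwd=1
After 3 (visit(T)): cur=T back=1 fwd=0
After 4 (visit(X)): cur=X back=2 fwd=0

X 2 0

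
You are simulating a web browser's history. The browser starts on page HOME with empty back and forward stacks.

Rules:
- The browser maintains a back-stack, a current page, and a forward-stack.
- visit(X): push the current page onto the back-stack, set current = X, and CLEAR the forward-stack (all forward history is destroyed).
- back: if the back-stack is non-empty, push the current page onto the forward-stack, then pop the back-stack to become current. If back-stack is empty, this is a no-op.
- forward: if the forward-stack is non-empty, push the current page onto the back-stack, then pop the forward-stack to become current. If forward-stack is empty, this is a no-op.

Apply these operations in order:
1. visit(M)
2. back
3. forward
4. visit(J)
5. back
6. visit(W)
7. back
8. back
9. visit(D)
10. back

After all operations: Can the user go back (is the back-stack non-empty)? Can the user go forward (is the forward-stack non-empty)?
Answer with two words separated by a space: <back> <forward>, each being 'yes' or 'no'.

After 1 (visit(M)): cur=M back=1 fwd=0
After 2 (back): cur=HOME back=0 fwd=1
After 3 (forward): cur=M back=1 fwd=0
After 4 (visit(J)): cur=J back=2 fwd=0
After 5 (back): cur=M back=1 fwd=1
After 6 (visit(W)): cur=W back=2 fwd=0
After 7 (back): cur=M back=1 fwd=1
After 8 (back): cur=HOME back=0 fwd=2
After 9 (visit(D)): cur=D back=1 fwd=0
After 10 (back): cur=HOME back=0 fwd=1

Answer: no yes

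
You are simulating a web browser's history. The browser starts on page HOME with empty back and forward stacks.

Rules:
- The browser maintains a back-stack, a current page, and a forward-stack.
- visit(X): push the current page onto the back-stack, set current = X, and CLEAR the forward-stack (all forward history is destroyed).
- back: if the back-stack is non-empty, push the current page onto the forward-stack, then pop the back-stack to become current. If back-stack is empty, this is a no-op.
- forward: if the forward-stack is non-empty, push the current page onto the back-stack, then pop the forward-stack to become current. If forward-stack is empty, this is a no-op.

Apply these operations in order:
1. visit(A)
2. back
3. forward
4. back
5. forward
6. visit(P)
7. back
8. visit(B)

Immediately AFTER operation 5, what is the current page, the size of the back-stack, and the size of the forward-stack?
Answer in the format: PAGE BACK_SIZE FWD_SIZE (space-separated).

After 1 (visit(A)): cur=A back=1 fwd=0
After 2 (back): cur=HOME back=0 fwd=1
After 3 (forward): cur=A back=1 fwd=0
After 4 (back): cur=HOME back=0 fwd=1
After 5 (forward): cur=A back=1 fwd=0

A 1 0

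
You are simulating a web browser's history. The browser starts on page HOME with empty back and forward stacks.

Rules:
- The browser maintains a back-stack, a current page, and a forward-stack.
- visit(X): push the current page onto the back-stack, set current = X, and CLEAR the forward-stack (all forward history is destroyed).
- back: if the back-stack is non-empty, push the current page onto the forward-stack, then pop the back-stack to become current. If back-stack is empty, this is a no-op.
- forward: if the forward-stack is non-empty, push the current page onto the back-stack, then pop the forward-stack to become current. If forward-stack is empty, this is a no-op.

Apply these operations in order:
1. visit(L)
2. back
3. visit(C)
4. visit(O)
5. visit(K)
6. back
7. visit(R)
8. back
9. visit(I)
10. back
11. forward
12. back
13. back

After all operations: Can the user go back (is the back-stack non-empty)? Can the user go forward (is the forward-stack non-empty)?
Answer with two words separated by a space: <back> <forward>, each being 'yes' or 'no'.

Answer: yes yes

Derivation:
After 1 (visit(L)): cur=L back=1 fwd=0
After 2 (back): cur=HOME back=0 fwd=1
After 3 (visit(C)): cur=C back=1 fwd=0
After 4 (visit(O)): cur=O back=2 fwd=0
After 5 (visit(K)): cur=K back=3 fwd=0
After 6 (back): cur=O back=2 fwd=1
After 7 (visit(R)): cur=R back=3 fwd=0
After 8 (back): cur=O back=2 fwd=1
After 9 (visit(I)): cur=I back=3 fwd=0
After 10 (back): cur=O back=2 fwd=1
After 11 (forward): cur=I back=3 fwd=0
After 12 (back): cur=O back=2 fwd=1
After 13 (back): cur=C back=1 fwd=2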